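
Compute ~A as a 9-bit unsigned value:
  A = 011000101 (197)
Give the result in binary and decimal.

Flip each bit (0->1, 1->0):
  011000101
  100111010

Answer: 100111010 (314)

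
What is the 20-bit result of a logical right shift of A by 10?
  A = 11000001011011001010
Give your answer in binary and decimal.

Logical shift right by 10: drop the bottom 10 bit(s), prepend 10 zero(s) on the left.
  11000001011011001010  ->  keep [1100000101], discard [1011001010], prepend 0000000000
= 00000000001100000101

Answer: 00000000001100000101 (773)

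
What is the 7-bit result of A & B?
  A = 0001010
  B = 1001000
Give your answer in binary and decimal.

Apply & to each column (1 only where both bits are 1):
  0001010
& 1001000
---------
  0001000

Answer: 0001000 (8)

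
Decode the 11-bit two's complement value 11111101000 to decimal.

MSB is 1, so the value is negative. Find the magnitude:
1. Invert bits:  00000010111
2. Add 1:        00000011000  = 24
3. Apply sign:   -24

Answer: -24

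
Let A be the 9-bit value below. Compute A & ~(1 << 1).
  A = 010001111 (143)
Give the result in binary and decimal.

Mask = ~(1 << 1) = 111111101
Bit 1 of A is 1, so AND-ing with the mask clears it to 0.
  010001111
& 111111101
-----------
  010001101

Answer: 010001101 (141)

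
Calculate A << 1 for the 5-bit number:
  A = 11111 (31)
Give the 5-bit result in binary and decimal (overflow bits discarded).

Shift left by 1: drop the top 1 bit(s), append 1 zero(s) on the right.
  11111  ->  discard [1], keep [1111], append 0
= 11110

Answer: 11110 (30)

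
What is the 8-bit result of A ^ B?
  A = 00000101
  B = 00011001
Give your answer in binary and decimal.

Apply ^ to each column (1 where bits differ):
  00000101
^ 00011001
----------
  00011100

Answer: 00011100 (28)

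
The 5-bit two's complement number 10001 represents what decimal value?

MSB is 1, so the value is negative. Find the magnitude:
1. Invert bits:  01110
2. Add 1:        01111  = 15
3. Apply sign:   -15

Answer: -15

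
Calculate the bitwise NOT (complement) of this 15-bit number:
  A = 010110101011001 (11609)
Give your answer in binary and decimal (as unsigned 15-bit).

Flip each bit (0->1, 1->0):
  010110101011001
  101001010100110

Answer: 101001010100110 (21158)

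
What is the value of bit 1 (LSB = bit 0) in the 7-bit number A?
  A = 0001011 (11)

Bit 1 is the 2nd from the right.
  0001011
       ^
That bit is 1.

Answer: 1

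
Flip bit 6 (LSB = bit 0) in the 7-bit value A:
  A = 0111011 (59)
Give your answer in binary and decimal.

Mask = 1 << 6 = 1000000
Bit 6 of A is 0; XOR with the mask flips it to 1.
  0111011
^ 1000000
---------
  1111011

Answer: 1111011 (123)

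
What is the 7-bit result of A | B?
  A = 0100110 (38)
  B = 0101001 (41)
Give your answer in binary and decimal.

Apply | to each column (1 where either bit is 1):
  0100110
| 0101001
---------
  0101111

Answer: 0101111 (47)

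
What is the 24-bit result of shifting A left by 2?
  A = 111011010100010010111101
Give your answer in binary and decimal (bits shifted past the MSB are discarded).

Shift left by 2: drop the top 2 bit(s), append 2 zero(s) on the right.
  111011010100010010111101  ->  discard [11], keep [1011010100010010111101], append 00
= 101101010001001011110100

Answer: 101101010001001011110100 (11866868)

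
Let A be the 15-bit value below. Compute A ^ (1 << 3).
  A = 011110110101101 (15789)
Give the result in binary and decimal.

Mask = 1 << 3 = 000000000001000
Bit 3 of A is 1; XOR with the mask flips it to 0.
  011110110101101
^ 000000000001000
-----------------
  011110110100101

Answer: 011110110100101 (15781)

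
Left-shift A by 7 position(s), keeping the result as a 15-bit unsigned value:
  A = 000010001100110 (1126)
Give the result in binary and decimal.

Shift left by 7: drop the top 7 bit(s), append 7 zero(s) on the right.
  000010001100110  ->  discard [0000100], keep [01100110], append 0000000
= 011001100000000

Answer: 011001100000000 (13056)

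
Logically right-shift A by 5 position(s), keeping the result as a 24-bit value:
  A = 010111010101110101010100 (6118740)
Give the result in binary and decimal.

Logical shift right by 5: drop the bottom 5 bit(s), prepend 5 zero(s) on the left.
  010111010101110101010100  ->  keep [0101110101011101010], discard [10100], prepend 00000
= 000000101110101011101010

Answer: 000000101110101011101010 (191210)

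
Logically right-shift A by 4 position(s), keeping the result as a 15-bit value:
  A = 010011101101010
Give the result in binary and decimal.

Logical shift right by 4: drop the bottom 4 bit(s), prepend 4 zero(s) on the left.
  010011101101010  ->  keep [01001110110], discard [1010], prepend 0000
= 000001001110110

Answer: 000001001110110 (630)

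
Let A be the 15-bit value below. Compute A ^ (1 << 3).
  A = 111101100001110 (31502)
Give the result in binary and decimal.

Mask = 1 << 3 = 000000000001000
Bit 3 of A is 1; XOR with the mask flips it to 0.
  111101100001110
^ 000000000001000
-----------------
  111101100000110

Answer: 111101100000110 (31494)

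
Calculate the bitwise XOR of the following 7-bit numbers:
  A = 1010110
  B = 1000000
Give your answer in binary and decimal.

Apply ^ to each column (1 where bits differ):
  1010110
^ 1000000
---------
  0010110

Answer: 0010110 (22)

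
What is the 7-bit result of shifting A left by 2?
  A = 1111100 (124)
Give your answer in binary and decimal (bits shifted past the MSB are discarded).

Shift left by 2: drop the top 2 bit(s), append 2 zero(s) on the right.
  1111100  ->  discard [11], keep [11100], append 00
= 1110000

Answer: 1110000 (112)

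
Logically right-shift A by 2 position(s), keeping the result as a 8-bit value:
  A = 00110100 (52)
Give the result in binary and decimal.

Logical shift right by 2: drop the bottom 2 bit(s), prepend 2 zero(s) on the left.
  00110100  ->  keep [001101], discard [00], prepend 00
= 00001101

Answer: 00001101 (13)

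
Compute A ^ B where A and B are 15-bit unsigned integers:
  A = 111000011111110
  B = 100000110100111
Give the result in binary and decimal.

Apply ^ to each column (1 where bits differ):
  111000011111110
^ 100000110100111
-----------------
  011000101011001

Answer: 011000101011001 (12633)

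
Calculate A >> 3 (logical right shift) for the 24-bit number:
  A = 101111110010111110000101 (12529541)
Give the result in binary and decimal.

Logical shift right by 3: drop the bottom 3 bit(s), prepend 3 zero(s) on the left.
  101111110010111110000101  ->  keep [101111110010111110000], discard [101], prepend 000
= 000101111110010111110000

Answer: 000101111110010111110000 (1566192)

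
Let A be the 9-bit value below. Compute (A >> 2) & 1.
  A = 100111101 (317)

Bit 2 is the 3rd from the right.
  100111101
        ^
That bit is 1.

Answer: 1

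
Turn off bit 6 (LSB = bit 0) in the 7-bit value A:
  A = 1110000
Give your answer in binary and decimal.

Mask = ~(1 << 6) = 0111111
Bit 6 of A is 1, so AND-ing with the mask clears it to 0.
  1110000
& 0111111
---------
  0110000

Answer: 0110000 (48)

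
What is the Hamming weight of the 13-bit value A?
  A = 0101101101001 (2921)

0101101101001
1-bits at positions (from bit 0 = LSB): 0, 3, 5, 6, 8, 9, 11
Count = 7

Answer: 7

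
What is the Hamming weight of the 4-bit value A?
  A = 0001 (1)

0001
1-bits at positions (from bit 0 = LSB): 0
Count = 1

Answer: 1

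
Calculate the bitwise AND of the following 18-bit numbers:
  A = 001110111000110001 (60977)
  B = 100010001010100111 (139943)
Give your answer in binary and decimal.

Apply & to each column (1 only where both bits are 1):
  001110111000110001
& 100010001010100111
--------------------
  000010001000100001

Answer: 000010001000100001 (8737)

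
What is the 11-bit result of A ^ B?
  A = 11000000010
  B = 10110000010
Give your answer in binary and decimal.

Apply ^ to each column (1 where bits differ):
  11000000010
^ 10110000010
-------------
  01110000000

Answer: 01110000000 (896)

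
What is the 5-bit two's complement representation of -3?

1. Binary of +3:  00011
2. Invert bits:     11100
3. Add 1:           11101

Answer: 11101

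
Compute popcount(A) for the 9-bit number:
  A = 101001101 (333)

101001101
1-bits at positions (from bit 0 = LSB): 0, 2, 3, 6, 8
Count = 5

Answer: 5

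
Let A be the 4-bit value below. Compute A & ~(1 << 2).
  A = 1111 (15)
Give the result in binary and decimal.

Mask = ~(1 << 2) = 1011
Bit 2 of A is 1, so AND-ing with the mask clears it to 0.
  1111
& 1011
------
  1011

Answer: 1011 (11)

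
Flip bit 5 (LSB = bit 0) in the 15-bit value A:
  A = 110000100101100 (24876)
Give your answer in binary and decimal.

Mask = 1 << 5 = 000000000100000
Bit 5 of A is 1; XOR with the mask flips it to 0.
  110000100101100
^ 000000000100000
-----------------
  110000100001100

Answer: 110000100001100 (24844)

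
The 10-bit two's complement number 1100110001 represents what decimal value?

MSB is 1, so the value is negative. Find the magnitude:
1. Invert bits:  0011001110
2. Add 1:        0011001111  = 207
3. Apply sign:   -207

Answer: -207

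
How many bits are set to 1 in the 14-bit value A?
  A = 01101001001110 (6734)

01101001001110
1-bits at positions (from bit 0 = LSB): 1, 2, 3, 6, 9, 11, 12
Count = 7

Answer: 7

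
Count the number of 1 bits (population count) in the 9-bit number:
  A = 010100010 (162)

010100010
1-bits at positions (from bit 0 = LSB): 1, 5, 7
Count = 3

Answer: 3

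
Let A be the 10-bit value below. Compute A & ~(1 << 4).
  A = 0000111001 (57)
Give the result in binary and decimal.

Mask = ~(1 << 4) = 1111101111
Bit 4 of A is 1, so AND-ing with the mask clears it to 0.
  0000111001
& 1111101111
------------
  0000101001

Answer: 0000101001 (41)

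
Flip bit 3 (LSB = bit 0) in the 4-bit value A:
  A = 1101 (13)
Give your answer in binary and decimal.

Mask = 1 << 3 = 1000
Bit 3 of A is 1; XOR with the mask flips it to 0.
  1101
^ 1000
------
  0101

Answer: 0101 (5)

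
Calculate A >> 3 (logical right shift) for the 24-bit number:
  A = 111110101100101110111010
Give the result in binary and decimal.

Logical shift right by 3: drop the bottom 3 bit(s), prepend 3 zero(s) on the left.
  111110101100101110111010  ->  keep [111110101100101110111], discard [010], prepend 000
= 000111110101100101110111

Answer: 000111110101100101110111 (2054519)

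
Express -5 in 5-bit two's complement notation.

1. Binary of +5:  00101
2. Invert bits:     11010
3. Add 1:           11011

Answer: 11011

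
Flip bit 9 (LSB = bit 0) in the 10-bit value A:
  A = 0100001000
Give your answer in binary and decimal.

Mask = 1 << 9 = 1000000000
Bit 9 of A is 0; XOR with the mask flips it to 1.
  0100001000
^ 1000000000
------------
  1100001000

Answer: 1100001000 (776)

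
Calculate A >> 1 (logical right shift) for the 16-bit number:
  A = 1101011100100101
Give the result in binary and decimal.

Logical shift right by 1: drop the bottom 1 bit(s), prepend 1 zero(s) on the left.
  1101011100100101  ->  keep [110101110010010], discard [1], prepend 0
= 0110101110010010

Answer: 0110101110010010 (27538)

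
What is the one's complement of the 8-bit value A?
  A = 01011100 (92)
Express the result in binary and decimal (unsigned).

Flip each bit (0->1, 1->0):
  01011100
  10100011

Answer: 10100011 (163)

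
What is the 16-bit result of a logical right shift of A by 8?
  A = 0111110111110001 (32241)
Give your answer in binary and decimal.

Logical shift right by 8: drop the bottom 8 bit(s), prepend 8 zero(s) on the left.
  0111110111110001  ->  keep [01111101], discard [11110001], prepend 00000000
= 0000000001111101

Answer: 0000000001111101 (125)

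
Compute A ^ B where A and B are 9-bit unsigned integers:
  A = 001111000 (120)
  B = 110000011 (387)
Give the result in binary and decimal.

Apply ^ to each column (1 where bits differ):
  001111000
^ 110000011
-----------
  111111011

Answer: 111111011 (507)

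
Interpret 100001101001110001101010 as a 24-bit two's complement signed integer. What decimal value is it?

MSB is 1, so the value is negative. Find the magnitude:
1. Invert bits:  011110010110001110010101
2. Add 1:        011110010110001110010110  = 7955350
3. Apply sign:   -7955350

Answer: -7955350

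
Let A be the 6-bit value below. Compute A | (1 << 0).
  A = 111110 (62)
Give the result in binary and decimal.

Mask = 1 << 0 = 000001
Bit 0 of A is 0, so OR-ing with the mask flips it to 1.
  111110
| 000001
--------
  111111

Answer: 111111 (63)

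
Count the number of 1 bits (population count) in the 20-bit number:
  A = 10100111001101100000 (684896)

10100111001101100000
1-bits at positions (from bit 0 = LSB): 5, 6, 8, 9, 12, 13, 14, 17, 19
Count = 9

Answer: 9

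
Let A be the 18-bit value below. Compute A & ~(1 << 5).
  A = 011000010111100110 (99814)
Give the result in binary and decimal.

Mask = ~(1 << 5) = 111111111111011111
Bit 5 of A is 1, so AND-ing with the mask clears it to 0.
  011000010111100110
& 111111111111011111
--------------------
  011000010111000110

Answer: 011000010111000110 (99782)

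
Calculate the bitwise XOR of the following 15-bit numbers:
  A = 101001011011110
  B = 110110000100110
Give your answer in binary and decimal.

Apply ^ to each column (1 where bits differ):
  101001011011110
^ 110110000100110
-----------------
  011111011111000

Answer: 011111011111000 (16120)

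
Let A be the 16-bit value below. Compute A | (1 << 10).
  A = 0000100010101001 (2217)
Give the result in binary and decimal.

Mask = 1 << 10 = 0000010000000000
Bit 10 of A is 0, so OR-ing with the mask flips it to 1.
  0000100010101001
| 0000010000000000
------------------
  0000110010101001

Answer: 0000110010101001 (3241)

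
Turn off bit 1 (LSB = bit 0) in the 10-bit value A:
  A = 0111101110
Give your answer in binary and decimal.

Mask = ~(1 << 1) = 1111111101
Bit 1 of A is 1, so AND-ing with the mask clears it to 0.
  0111101110
& 1111111101
------------
  0111101100

Answer: 0111101100 (492)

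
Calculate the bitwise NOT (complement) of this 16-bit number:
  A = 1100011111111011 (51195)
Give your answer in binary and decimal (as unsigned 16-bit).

Flip each bit (0->1, 1->0):
  1100011111111011
  0011100000000100

Answer: 0011100000000100 (14340)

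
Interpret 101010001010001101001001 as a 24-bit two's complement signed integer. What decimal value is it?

MSB is 1, so the value is negative. Find the magnitude:
1. Invert bits:  010101110101110010110110
2. Add 1:        010101110101110010110111  = 5725367
3. Apply sign:   -5725367

Answer: -5725367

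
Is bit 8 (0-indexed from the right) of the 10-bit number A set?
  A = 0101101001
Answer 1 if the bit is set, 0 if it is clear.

Bit 8 is the 9th from the right.
  0101101001
   ^
That bit is 1.

Answer: 1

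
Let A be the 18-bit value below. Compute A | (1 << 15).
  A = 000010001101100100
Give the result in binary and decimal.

Mask = 1 << 15 = 001000000000000000
Bit 15 of A is 0, so OR-ing with the mask flips it to 1.
  000010001101100100
| 001000000000000000
--------------------
  001010001101100100

Answer: 001010001101100100 (41828)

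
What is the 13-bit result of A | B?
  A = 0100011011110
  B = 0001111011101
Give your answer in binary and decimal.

Apply | to each column (1 where either bit is 1):
  0100011011110
| 0001111011101
---------------
  0101111011111

Answer: 0101111011111 (3039)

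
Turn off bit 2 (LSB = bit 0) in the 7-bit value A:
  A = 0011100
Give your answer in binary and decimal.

Mask = ~(1 << 2) = 1111011
Bit 2 of A is 1, so AND-ing with the mask clears it to 0.
  0011100
& 1111011
---------
  0011000

Answer: 0011000 (24)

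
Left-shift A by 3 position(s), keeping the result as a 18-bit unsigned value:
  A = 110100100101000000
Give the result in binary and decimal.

Shift left by 3: drop the top 3 bit(s), append 3 zero(s) on the right.
  110100100101000000  ->  discard [110], keep [100100101000000], append 000
= 100100101000000000

Answer: 100100101000000000 (150016)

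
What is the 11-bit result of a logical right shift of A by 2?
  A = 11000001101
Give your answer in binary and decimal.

Logical shift right by 2: drop the bottom 2 bit(s), prepend 2 zero(s) on the left.
  11000001101  ->  keep [110000011], discard [01], prepend 00
= 00110000011

Answer: 00110000011 (387)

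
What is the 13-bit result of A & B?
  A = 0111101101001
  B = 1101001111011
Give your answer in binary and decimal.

Apply & to each column (1 only where both bits are 1):
  0111101101001
& 1101001111011
---------------
  0101001101001

Answer: 0101001101001 (2665)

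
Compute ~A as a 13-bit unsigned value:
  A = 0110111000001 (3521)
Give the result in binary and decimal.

Flip each bit (0->1, 1->0):
  0110111000001
  1001000111110

Answer: 1001000111110 (4670)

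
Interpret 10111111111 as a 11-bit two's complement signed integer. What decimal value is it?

MSB is 1, so the value is negative. Find the magnitude:
1. Invert bits:  01000000000
2. Add 1:        01000000001  = 513
3. Apply sign:   -513

Answer: -513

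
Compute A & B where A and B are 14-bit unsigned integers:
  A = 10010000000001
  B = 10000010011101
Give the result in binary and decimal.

Apply & to each column (1 only where both bits are 1):
  10010000000001
& 10000010011101
----------------
  10000000000001

Answer: 10000000000001 (8193)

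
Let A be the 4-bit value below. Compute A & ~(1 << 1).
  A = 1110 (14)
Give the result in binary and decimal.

Mask = ~(1 << 1) = 1101
Bit 1 of A is 1, so AND-ing with the mask clears it to 0.
  1110
& 1101
------
  1100

Answer: 1100 (12)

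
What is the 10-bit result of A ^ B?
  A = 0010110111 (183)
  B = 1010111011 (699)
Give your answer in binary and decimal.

Apply ^ to each column (1 where bits differ):
  0010110111
^ 1010111011
------------
  1000001100

Answer: 1000001100 (524)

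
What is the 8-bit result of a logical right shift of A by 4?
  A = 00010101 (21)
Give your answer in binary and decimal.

Logical shift right by 4: drop the bottom 4 bit(s), prepend 4 zero(s) on the left.
  00010101  ->  keep [0001], discard [0101], prepend 0000
= 00000001

Answer: 00000001 (1)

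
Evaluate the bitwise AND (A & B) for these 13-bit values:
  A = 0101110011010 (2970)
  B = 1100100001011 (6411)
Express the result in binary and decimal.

Apply & to each column (1 only where both bits are 1):
  0101110011010
& 1100100001011
---------------
  0100100001010

Answer: 0100100001010 (2314)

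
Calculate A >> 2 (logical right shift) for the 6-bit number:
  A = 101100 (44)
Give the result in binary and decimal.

Logical shift right by 2: drop the bottom 2 bit(s), prepend 2 zero(s) on the left.
  101100  ->  keep [1011], discard [00], prepend 00
= 001011

Answer: 001011 (11)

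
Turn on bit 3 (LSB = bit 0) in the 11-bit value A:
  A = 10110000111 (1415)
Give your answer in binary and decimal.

Mask = 1 << 3 = 00000001000
Bit 3 of A is 0, so OR-ing with the mask flips it to 1.
  10110000111
| 00000001000
-------------
  10110001111

Answer: 10110001111 (1423)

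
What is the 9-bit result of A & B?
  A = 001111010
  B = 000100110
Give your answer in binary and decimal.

Apply & to each column (1 only where both bits are 1):
  001111010
& 000100110
-----------
  000100010

Answer: 000100010 (34)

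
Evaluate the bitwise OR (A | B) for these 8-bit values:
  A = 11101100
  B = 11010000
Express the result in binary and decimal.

Apply | to each column (1 where either bit is 1):
  11101100
| 11010000
----------
  11111100

Answer: 11111100 (252)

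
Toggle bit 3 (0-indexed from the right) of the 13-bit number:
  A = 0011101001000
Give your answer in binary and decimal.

Mask = 1 << 3 = 0000000001000
Bit 3 of A is 1; XOR with the mask flips it to 0.
  0011101001000
^ 0000000001000
---------------
  0011101000000

Answer: 0011101000000 (1856)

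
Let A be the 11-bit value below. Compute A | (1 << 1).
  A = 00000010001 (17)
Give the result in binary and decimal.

Mask = 1 << 1 = 00000000010
Bit 1 of A is 0, so OR-ing with the mask flips it to 1.
  00000010001
| 00000000010
-------------
  00000010011

Answer: 00000010011 (19)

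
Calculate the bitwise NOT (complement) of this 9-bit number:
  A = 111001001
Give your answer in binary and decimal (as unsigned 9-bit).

Flip each bit (0->1, 1->0):
  111001001
  000110110

Answer: 000110110 (54)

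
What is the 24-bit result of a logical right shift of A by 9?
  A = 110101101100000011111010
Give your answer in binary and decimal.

Logical shift right by 9: drop the bottom 9 bit(s), prepend 9 zero(s) on the left.
  110101101100000011111010  ->  keep [110101101100000], discard [011111010], prepend 000000000
= 000000000110101101100000

Answer: 000000000110101101100000 (27488)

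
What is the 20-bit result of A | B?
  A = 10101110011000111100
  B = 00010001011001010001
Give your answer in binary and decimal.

Apply | to each column (1 where either bit is 1):
  10101110011000111100
| 00010001011001010001
----------------------
  10111111011001111101

Answer: 10111111011001111101 (783997)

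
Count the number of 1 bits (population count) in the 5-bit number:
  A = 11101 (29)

11101
1-bits at positions (from bit 0 = LSB): 0, 2, 3, 4
Count = 4

Answer: 4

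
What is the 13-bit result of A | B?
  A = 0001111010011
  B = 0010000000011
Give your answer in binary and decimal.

Apply | to each column (1 where either bit is 1):
  0001111010011
| 0010000000011
---------------
  0011111010011

Answer: 0011111010011 (2003)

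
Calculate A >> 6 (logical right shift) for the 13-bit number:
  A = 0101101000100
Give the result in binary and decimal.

Logical shift right by 6: drop the bottom 6 bit(s), prepend 6 zero(s) on the left.
  0101101000100  ->  keep [0101101], discard [000100], prepend 000000
= 0000000101101

Answer: 0000000101101 (45)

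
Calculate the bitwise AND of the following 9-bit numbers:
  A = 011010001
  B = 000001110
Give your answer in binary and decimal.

Apply & to each column (1 only where both bits are 1):
  011010001
& 000001110
-----------
  000000000

Answer: 000000000 (0)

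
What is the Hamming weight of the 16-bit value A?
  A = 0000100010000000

0000100010000000
1-bits at positions (from bit 0 = LSB): 7, 11
Count = 2

Answer: 2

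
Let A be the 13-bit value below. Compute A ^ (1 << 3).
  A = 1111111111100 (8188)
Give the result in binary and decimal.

Mask = 1 << 3 = 0000000001000
Bit 3 of A is 1; XOR with the mask flips it to 0.
  1111111111100
^ 0000000001000
---------------
  1111111110100

Answer: 1111111110100 (8180)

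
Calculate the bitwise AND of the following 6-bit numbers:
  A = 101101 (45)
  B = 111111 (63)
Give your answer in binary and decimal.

Apply & to each column (1 only where both bits are 1):
  101101
& 111111
--------
  101101

Answer: 101101 (45)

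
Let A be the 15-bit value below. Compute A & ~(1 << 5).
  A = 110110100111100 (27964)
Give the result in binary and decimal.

Mask = ~(1 << 5) = 111111111011111
Bit 5 of A is 1, so AND-ing with the mask clears it to 0.
  110110100111100
& 111111111011111
-----------------
  110110100011100

Answer: 110110100011100 (27932)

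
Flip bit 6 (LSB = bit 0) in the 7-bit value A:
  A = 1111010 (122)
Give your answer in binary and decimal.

Mask = 1 << 6 = 1000000
Bit 6 of A is 1; XOR with the mask flips it to 0.
  1111010
^ 1000000
---------
  0111010

Answer: 0111010 (58)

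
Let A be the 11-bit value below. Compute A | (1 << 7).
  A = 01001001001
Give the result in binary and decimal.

Mask = 1 << 7 = 00010000000
Bit 7 of A is 0, so OR-ing with the mask flips it to 1.
  01001001001
| 00010000000
-------------
  01011001001

Answer: 01011001001 (713)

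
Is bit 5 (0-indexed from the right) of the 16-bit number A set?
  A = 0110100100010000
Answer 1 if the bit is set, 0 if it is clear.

Bit 5 is the 6th from the right.
  0110100100010000
            ^
That bit is 0.

Answer: 0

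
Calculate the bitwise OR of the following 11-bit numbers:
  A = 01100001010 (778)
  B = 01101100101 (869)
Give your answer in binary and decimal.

Apply | to each column (1 where either bit is 1):
  01100001010
| 01101100101
-------------
  01101101111

Answer: 01101101111 (879)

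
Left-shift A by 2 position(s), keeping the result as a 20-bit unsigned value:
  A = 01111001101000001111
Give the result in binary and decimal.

Shift left by 2: drop the top 2 bit(s), append 2 zero(s) on the right.
  01111001101000001111  ->  discard [01], keep [111001101000001111], append 00
= 11100110100000111100

Answer: 11100110100000111100 (944188)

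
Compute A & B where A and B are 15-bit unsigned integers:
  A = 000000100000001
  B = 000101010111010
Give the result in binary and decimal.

Apply & to each column (1 only where both bits are 1):
  000000100000001
& 000101010111010
-----------------
  000000000000000

Answer: 000000000000000 (0)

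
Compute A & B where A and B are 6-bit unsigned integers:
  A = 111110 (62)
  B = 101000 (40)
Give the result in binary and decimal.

Apply & to each column (1 only where both bits are 1):
  111110
& 101000
--------
  101000

Answer: 101000 (40)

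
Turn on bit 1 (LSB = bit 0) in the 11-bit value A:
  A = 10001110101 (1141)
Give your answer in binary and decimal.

Mask = 1 << 1 = 00000000010
Bit 1 of A is 0, so OR-ing with the mask flips it to 1.
  10001110101
| 00000000010
-------------
  10001110111

Answer: 10001110111 (1143)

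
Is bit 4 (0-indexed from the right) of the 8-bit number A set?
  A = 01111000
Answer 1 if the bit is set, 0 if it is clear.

Bit 4 is the 5th from the right.
  01111000
     ^
That bit is 1.

Answer: 1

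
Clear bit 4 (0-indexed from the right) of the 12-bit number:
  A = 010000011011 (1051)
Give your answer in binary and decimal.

Mask = ~(1 << 4) = 111111101111
Bit 4 of A is 1, so AND-ing with the mask clears it to 0.
  010000011011
& 111111101111
--------------
  010000001011

Answer: 010000001011 (1035)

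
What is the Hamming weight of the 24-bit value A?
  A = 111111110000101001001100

111111110000101001001100
1-bits at positions (from bit 0 = LSB): 2, 3, 6, 9, 11, 16, 17, 18, 19, 20, 21, 22, 23
Count = 13

Answer: 13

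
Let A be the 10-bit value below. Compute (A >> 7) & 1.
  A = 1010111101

Bit 7 is the 8th from the right.
  1010111101
    ^
That bit is 1.

Answer: 1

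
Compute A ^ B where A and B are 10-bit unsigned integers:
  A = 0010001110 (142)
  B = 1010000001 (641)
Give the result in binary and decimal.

Apply ^ to each column (1 where bits differ):
  0010001110
^ 1010000001
------------
  1000001111

Answer: 1000001111 (527)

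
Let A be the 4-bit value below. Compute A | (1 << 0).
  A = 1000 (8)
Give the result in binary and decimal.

Mask = 1 << 0 = 0001
Bit 0 of A is 0, so OR-ing with the mask flips it to 1.
  1000
| 0001
------
  1001

Answer: 1001 (9)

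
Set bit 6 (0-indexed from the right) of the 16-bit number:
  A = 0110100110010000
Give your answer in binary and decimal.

Mask = 1 << 6 = 0000000001000000
Bit 6 of A is 0, so OR-ing with the mask flips it to 1.
  0110100110010000
| 0000000001000000
------------------
  0110100111010000

Answer: 0110100111010000 (27088)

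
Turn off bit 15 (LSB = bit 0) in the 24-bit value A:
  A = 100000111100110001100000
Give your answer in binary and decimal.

Mask = ~(1 << 15) = 111111110111111111111111
Bit 15 of A is 1, so AND-ing with the mask clears it to 0.
  100000111100110001100000
& 111111110111111111111111
--------------------------
  100000110100110001100000

Answer: 100000110100110001100000 (8604768)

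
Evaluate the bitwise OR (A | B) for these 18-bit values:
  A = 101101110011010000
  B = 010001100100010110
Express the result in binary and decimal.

Apply | to each column (1 where either bit is 1):
  101101110011010000
| 010001100100010110
--------------------
  111101110111010110

Answer: 111101110111010110 (253398)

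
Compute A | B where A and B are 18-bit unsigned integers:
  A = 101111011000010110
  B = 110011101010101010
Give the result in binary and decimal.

Apply | to each column (1 where either bit is 1):
  101111011000010110
| 110011101010101010
--------------------
  111111111010111110

Answer: 111111111010111110 (261822)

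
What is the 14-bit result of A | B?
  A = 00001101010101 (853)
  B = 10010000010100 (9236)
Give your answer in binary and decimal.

Apply | to each column (1 where either bit is 1):
  00001101010101
| 10010000010100
----------------
  10011101010101

Answer: 10011101010101 (10069)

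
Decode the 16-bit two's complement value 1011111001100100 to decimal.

MSB is 1, so the value is negative. Find the magnitude:
1. Invert bits:  0100000110011011
2. Add 1:        0100000110011100  = 16796
3. Apply sign:   -16796

Answer: -16796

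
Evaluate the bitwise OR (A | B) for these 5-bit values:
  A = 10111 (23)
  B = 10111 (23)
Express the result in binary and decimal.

Apply | to each column (1 where either bit is 1):
  10111
| 10111
-------
  10111

Answer: 10111 (23)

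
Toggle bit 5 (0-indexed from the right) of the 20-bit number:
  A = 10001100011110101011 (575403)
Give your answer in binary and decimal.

Mask = 1 << 5 = 00000000000000100000
Bit 5 of A is 1; XOR with the mask flips it to 0.
  10001100011110101011
^ 00000000000000100000
----------------------
  10001100011110001011

Answer: 10001100011110001011 (575371)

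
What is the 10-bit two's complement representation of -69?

1. Binary of +69:  0001000101
2. Invert bits:     1110111010
3. Add 1:           1110111011

Answer: 1110111011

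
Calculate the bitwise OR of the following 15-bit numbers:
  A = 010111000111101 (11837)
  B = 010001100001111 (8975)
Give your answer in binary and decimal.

Apply | to each column (1 where either bit is 1):
  010111000111101
| 010001100001111
-----------------
  010111100111111

Answer: 010111100111111 (12095)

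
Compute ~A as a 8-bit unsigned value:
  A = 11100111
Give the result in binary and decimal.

Flip each bit (0->1, 1->0):
  11100111
  00011000

Answer: 00011000 (24)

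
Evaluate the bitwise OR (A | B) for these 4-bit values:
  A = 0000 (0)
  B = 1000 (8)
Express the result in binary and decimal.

Apply | to each column (1 where either bit is 1):
  0000
| 1000
------
  1000

Answer: 1000 (8)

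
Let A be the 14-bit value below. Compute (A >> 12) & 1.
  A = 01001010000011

Bit 12 is the 13th from the right.
  01001010000011
   ^
That bit is 1.

Answer: 1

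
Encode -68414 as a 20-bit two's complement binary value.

1. Binary of +68414:  00010000101100111110
2. Invert bits:     11101111010011000001
3. Add 1:           11101111010011000010

Answer: 11101111010011000010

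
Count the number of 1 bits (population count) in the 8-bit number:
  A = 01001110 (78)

01001110
1-bits at positions (from bit 0 = LSB): 1, 2, 3, 6
Count = 4

Answer: 4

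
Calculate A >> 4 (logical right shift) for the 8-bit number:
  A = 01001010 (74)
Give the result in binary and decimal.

Logical shift right by 4: drop the bottom 4 bit(s), prepend 4 zero(s) on the left.
  01001010  ->  keep [0100], discard [1010], prepend 0000
= 00000100

Answer: 00000100 (4)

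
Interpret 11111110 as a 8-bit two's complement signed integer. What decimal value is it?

MSB is 1, so the value is negative. Find the magnitude:
1. Invert bits:  00000001
2. Add 1:        00000010  = 2
3. Apply sign:   -2

Answer: -2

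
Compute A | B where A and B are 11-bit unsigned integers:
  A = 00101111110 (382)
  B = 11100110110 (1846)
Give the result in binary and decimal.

Apply | to each column (1 where either bit is 1):
  00101111110
| 11100110110
-------------
  11101111110

Answer: 11101111110 (1918)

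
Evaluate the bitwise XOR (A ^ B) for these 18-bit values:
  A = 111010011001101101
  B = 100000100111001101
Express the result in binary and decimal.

Apply ^ to each column (1 where bits differ):
  111010011001101101
^ 100000100111001101
--------------------
  011010111110100000

Answer: 011010111110100000 (110496)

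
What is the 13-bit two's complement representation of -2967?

1. Binary of +2967:  0101110010111
2. Invert bits:     1010001101000
3. Add 1:           1010001101001

Answer: 1010001101001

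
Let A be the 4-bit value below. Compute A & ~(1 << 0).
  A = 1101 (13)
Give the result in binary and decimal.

Mask = ~(1 << 0) = 1110
Bit 0 of A is 1, so AND-ing with the mask clears it to 0.
  1101
& 1110
------
  1100

Answer: 1100 (12)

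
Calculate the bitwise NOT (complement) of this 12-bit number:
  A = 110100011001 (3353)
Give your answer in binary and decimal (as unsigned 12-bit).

Flip each bit (0->1, 1->0):
  110100011001
  001011100110

Answer: 001011100110 (742)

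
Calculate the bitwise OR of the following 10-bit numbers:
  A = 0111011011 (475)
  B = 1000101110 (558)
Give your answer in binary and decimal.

Apply | to each column (1 where either bit is 1):
  0111011011
| 1000101110
------------
  1111111111

Answer: 1111111111 (1023)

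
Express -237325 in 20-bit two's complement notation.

1. Binary of +237325:  00111001111100001101
2. Invert bits:     11000110000011110010
3. Add 1:           11000110000011110011

Answer: 11000110000011110011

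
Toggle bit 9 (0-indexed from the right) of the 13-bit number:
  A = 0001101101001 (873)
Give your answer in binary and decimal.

Mask = 1 << 9 = 0001000000000
Bit 9 of A is 1; XOR with the mask flips it to 0.
  0001101101001
^ 0001000000000
---------------
  0000101101001

Answer: 0000101101001 (361)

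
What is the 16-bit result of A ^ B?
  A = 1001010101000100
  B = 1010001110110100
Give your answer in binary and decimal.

Apply ^ to each column (1 where bits differ):
  1001010101000100
^ 1010001110110100
------------------
  0011011011110000

Answer: 0011011011110000 (14064)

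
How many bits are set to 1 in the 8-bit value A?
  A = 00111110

00111110
1-bits at positions (from bit 0 = LSB): 1, 2, 3, 4, 5
Count = 5

Answer: 5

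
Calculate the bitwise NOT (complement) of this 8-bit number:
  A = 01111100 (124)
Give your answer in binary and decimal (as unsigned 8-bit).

Flip each bit (0->1, 1->0):
  01111100
  10000011

Answer: 10000011 (131)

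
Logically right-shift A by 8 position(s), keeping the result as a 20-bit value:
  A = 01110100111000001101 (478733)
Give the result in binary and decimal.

Logical shift right by 8: drop the bottom 8 bit(s), prepend 8 zero(s) on the left.
  01110100111000001101  ->  keep [011101001110], discard [00001101], prepend 00000000
= 00000000011101001110

Answer: 00000000011101001110 (1870)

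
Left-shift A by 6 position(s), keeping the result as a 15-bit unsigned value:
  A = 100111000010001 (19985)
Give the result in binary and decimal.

Shift left by 6: drop the top 6 bit(s), append 6 zero(s) on the right.
  100111000010001  ->  discard [100111], keep [000010001], append 000000
= 000010001000000

Answer: 000010001000000 (1088)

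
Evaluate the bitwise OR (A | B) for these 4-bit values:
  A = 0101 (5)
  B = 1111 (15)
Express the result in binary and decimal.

Apply | to each column (1 where either bit is 1):
  0101
| 1111
------
  1111

Answer: 1111 (15)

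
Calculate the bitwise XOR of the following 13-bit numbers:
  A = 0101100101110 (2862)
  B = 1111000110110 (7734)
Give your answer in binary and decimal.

Apply ^ to each column (1 where bits differ):
  0101100101110
^ 1111000110110
---------------
  1010100011000

Answer: 1010100011000 (5400)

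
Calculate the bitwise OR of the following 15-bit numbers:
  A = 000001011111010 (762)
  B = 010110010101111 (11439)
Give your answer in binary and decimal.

Apply | to each column (1 where either bit is 1):
  000001011111010
| 010110010101111
-----------------
  010111011111111

Answer: 010111011111111 (12031)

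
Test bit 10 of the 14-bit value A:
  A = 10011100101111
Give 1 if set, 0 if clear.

Bit 10 is the 11th from the right.
  10011100101111
     ^
That bit is 1.

Answer: 1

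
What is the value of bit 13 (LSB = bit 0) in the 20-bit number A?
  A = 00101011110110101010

Bit 13 is the 14th from the right.
  00101011110110101010
        ^
That bit is 1.

Answer: 1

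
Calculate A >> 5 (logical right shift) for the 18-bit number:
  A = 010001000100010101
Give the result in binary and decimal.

Logical shift right by 5: drop the bottom 5 bit(s), prepend 5 zero(s) on the left.
  010001000100010101  ->  keep [0100010001000], discard [10101], prepend 00000
= 000000100010001000

Answer: 000000100010001000 (2184)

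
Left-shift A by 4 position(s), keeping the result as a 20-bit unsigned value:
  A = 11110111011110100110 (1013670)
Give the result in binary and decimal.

Shift left by 4: drop the top 4 bit(s), append 4 zero(s) on the right.
  11110111011110100110  ->  discard [1111], keep [0111011110100110], append 0000
= 01110111101001100000

Answer: 01110111101001100000 (490080)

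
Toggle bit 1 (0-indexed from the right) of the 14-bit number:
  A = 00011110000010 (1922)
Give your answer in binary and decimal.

Mask = 1 << 1 = 00000000000010
Bit 1 of A is 1; XOR with the mask flips it to 0.
  00011110000010
^ 00000000000010
----------------
  00011110000000

Answer: 00011110000000 (1920)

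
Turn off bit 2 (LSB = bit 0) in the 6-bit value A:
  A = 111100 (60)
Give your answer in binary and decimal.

Mask = ~(1 << 2) = 111011
Bit 2 of A is 1, so AND-ing with the mask clears it to 0.
  111100
& 111011
--------
  111000

Answer: 111000 (56)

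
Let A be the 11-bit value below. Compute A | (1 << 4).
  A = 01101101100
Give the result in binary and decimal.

Mask = 1 << 4 = 00000010000
Bit 4 of A is 0, so OR-ing with the mask flips it to 1.
  01101101100
| 00000010000
-------------
  01101111100

Answer: 01101111100 (892)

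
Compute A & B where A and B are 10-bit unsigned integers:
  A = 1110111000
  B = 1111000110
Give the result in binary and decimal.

Apply & to each column (1 only where both bits are 1):
  1110111000
& 1111000110
------------
  1110000000

Answer: 1110000000 (896)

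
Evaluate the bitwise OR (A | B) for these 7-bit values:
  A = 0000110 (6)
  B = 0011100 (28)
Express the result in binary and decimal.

Apply | to each column (1 where either bit is 1):
  0000110
| 0011100
---------
  0011110

Answer: 0011110 (30)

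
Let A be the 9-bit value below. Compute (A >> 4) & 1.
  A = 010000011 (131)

Bit 4 is the 5th from the right.
  010000011
      ^
That bit is 0.

Answer: 0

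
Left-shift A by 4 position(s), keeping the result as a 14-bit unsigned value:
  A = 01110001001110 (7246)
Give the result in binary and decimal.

Shift left by 4: drop the top 4 bit(s), append 4 zero(s) on the right.
  01110001001110  ->  discard [0111], keep [0001001110], append 0000
= 00010011100000

Answer: 00010011100000 (1248)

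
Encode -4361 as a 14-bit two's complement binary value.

1. Binary of +4361:  01000100001001
2. Invert bits:     10111011110110
3. Add 1:           10111011110111

Answer: 10111011110111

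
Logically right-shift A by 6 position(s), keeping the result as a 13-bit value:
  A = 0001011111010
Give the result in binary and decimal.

Logical shift right by 6: drop the bottom 6 bit(s), prepend 6 zero(s) on the left.
  0001011111010  ->  keep [0001011], discard [111010], prepend 000000
= 0000000001011

Answer: 0000000001011 (11)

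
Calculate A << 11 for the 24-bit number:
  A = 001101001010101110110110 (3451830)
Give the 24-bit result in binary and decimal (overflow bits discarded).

Shift left by 11: drop the top 11 bit(s), append 11 zero(s) on the right.
  001101001010101110110110  ->  discard [00110100101], keep [0101110110110], append 00000000000
= 010111011011000000000000

Answer: 010111011011000000000000 (6139904)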